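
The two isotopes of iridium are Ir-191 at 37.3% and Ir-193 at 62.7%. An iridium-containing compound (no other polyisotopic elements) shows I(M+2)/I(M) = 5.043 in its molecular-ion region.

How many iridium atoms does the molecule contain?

The M+2/M ratio from n Ir atoms is n · q/p = n · 0.627/0.373.
n = 5.043 × 0.373/0.627 = 3.00 ≈ 3

3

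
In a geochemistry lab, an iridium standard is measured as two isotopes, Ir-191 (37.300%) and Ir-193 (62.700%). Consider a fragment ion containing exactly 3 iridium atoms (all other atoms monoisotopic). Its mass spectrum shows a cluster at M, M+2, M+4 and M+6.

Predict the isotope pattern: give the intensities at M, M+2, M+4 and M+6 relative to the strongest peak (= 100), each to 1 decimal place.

11.8 : 59.5 : 100.0 : 56.0

Each Ir atom is independently Ir-191 (p = 0.37300) or Ir-193 (q = 0.62700); the cluster is the binomial expansion (p + q)^3.
P(M) = 0.37300^3 = 0.051895
P(M+2) = 3 × 0.37300^2 × 0.62700^1 = 0.261702
P(M+4) = 3 × 0.37300^1 × 0.62700^2 = 0.439911
P(M+6) = 0.62700^3 = 0.246492
The M+4 peak is largest (0.439911); scaling to 100 gives 11.8 : 59.5 : 100.0 : 56.0.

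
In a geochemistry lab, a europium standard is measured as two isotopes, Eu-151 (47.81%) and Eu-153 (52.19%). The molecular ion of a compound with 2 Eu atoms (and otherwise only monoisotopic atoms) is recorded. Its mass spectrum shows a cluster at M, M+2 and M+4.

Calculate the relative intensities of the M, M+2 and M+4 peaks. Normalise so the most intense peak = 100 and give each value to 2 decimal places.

45.80 : 100.00 : 54.58

The 2 Eu atoms are independent, so intensities follow the terms of (0.4781 + 0.5219)^2.
P(M) = 0.4781^2 = 0.228580
P(M+2) = 2 × 0.4781^1 × 0.5219^1 = 0.499041
P(M+4) = 0.5219^2 = 0.272380
The M+2 peak is largest (0.499041); scaling to 100 gives 45.80 : 100.00 : 54.58.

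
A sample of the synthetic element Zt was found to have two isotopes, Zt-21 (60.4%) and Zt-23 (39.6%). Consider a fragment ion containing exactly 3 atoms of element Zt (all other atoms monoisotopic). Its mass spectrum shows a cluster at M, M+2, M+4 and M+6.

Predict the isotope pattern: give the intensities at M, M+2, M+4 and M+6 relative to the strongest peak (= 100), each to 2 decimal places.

50.84 : 100.00 : 65.56 : 14.33

The 3 Zt atoms are independent, so intensities follow the terms of (0.604 + 0.396)^3.
P(M) = 0.604^3 = 0.220349
P(M+2) = 3 × 0.604^2 × 0.396^1 = 0.433401
P(M+4) = 3 × 0.604^1 × 0.396^2 = 0.284151
P(M+6) = 0.396^3 = 0.062099
The M+2 peak is largest (0.433401); scaling to 100 gives 50.84 : 100.00 : 65.56 : 14.33.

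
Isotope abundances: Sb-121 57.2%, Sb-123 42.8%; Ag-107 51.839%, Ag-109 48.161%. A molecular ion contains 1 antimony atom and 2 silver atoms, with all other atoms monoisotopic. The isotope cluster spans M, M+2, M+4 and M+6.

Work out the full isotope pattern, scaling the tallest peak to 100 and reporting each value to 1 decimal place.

Antimony pattern (n=1): 0.5720 : 0.4280
Silver pattern (n=2): 0.26872819 : 0.49932362 : 0.23194819
Convolve the two distributions (both contribute in 2-u steps):
  M: 0.5720×0.26872819 = 0.153713
  M+2: 0.5720×0.49932362 + 0.4280×0.26872819 = 0.400629
  M+4: 0.5720×0.23194819 + 0.4280×0.49932362 = 0.346385
  M+6: 0.4280×0.23194819 = 0.099274
Scale to base peak (0.400629) = 100: 38.4 : 100.0 : 86.5 : 24.8

38.4 : 100.0 : 86.5 : 24.8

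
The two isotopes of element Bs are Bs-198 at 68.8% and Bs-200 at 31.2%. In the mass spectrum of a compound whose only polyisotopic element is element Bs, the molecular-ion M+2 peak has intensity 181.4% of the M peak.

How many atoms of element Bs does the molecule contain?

4

With n Bs atoms, P(M+2)/P(M) = C(n,1)·p^(n−1)q / p^n = n·q/p = n · 0.312/0.688.
n = 1.814 × 0.688/0.312 = 4.00 ≈ 4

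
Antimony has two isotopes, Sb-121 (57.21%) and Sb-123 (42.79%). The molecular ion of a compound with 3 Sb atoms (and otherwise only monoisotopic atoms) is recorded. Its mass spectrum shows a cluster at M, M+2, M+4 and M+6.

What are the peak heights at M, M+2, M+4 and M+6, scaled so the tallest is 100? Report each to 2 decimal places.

44.57 : 100.00 : 74.79 : 18.65

The 3 Sb atoms are independent, so intensities follow the terms of (0.5721 + 0.4279)^3.
P(M) = 0.5721^3 = 0.187247
P(M+2) = 3 × 0.5721^2 × 0.4279^1 = 0.420153
P(M+4) = 3 × 0.5721^1 × 0.4279^2 = 0.314252
P(M+6) = 0.4279^3 = 0.078348
The M+2 peak is largest (0.420153); scaling to 100 gives 44.57 : 100.00 : 74.79 : 18.65.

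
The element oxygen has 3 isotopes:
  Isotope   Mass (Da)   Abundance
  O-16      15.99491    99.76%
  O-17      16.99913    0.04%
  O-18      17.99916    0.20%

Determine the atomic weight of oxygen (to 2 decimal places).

16.00 Da

Ar = Σ fᵢ·mᵢ = 0.9976 × 15.99491 + 0.0004 × 16.99913 + 0.0020 × 17.99916
= 15.956522 + 0.006800 + 0.035998 = 15.999320 Da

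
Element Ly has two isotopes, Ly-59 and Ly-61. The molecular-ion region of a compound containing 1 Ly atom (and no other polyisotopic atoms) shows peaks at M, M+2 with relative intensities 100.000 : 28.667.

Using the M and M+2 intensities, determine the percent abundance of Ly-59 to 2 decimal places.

Write p for the Ly-59 fraction. I(M+2)/I(M) = [C(1,1)·p^0·(1−p)] / p^1 = 1·(1−p)/p = 28.667/100.000 = 0.2867
(1−p)/p = 0.2867/1 = 0.2867  ⇒  p = 1/(1 + 0.2867) = 0.7772
Ly-59: 77.72%, Ly-61: 22.28%.

77.72%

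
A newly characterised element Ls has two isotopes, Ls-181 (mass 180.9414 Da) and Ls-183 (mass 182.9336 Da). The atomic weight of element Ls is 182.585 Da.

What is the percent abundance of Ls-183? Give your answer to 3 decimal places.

Let x be the fractional abundance of Ls-181; then Ls-183 has abundance 1 − x.
180.9414·x + 182.9336·(1 − x) = 182.585
(180.9414 − 182.9336)·x = 182.585 − 182.9336
x = -0.3486 / -1.9922 = 0.17498 → 17.498% Ls-181, 82.502% Ls-183.

82.502%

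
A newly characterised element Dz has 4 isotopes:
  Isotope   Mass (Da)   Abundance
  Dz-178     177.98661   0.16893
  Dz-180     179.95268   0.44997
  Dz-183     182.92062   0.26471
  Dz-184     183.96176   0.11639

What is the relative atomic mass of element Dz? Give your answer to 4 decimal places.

Weight each isotope mass by its fractional abundance: 0.16893 × 177.98661 + 0.44997 × 179.95268 + 0.26471 × 182.92062 + 0.11639 × 183.96176
= 30.067278 + 80.973307 + 48.420917 + 21.411309 = 180.872811 Da

180.8728 Da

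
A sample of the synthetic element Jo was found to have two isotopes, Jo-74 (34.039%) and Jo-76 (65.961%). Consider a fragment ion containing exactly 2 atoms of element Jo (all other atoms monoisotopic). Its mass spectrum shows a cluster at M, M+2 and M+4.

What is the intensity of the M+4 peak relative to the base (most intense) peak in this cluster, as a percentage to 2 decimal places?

Binomial terms of (0.34039 + 0.65961)^2: M 0.1159, M+2 0.4490, M+4 0.4351 → M+2 is the base peak.
P(M+2) = C(2,1) × 0.34039^1 × 0.65961^1 = 2 × 0.34039 × 0.65961 = 0.449049 (base)
P(M+4) = C(2,2) × 0.34039^0 × 0.65961^2 = 1 × 1.0000 × 0.43508535 = 0.435085
Relative intensity = 0.435085 / 0.449049 × 100 = 96.89

96.89%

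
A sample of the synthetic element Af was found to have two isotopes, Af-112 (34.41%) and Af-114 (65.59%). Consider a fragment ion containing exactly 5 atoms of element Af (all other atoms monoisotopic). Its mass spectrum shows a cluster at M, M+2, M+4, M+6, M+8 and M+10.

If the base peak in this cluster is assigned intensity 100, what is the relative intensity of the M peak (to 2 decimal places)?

1.44

(0.3441 + 0.6559)^5 gives M 0.0048, M+2 0.0460, M+4 0.1753, M+6 0.3341, M+8 0.3184, M+10 0.1214; the largest is M+6.
P(M+6) = C(5,3) × 0.3441^2 × 0.6559^3 = 10 × 0.11840481 × 0.28217133 = 0.334104 (base)
P(M) = C(5,0) × 0.3441^5 × 0.6559^0 = 1 × 0.00482418 × 1.0000 = 0.004824
Relative intensity = 0.004824 / 0.334104 × 100 = 1.44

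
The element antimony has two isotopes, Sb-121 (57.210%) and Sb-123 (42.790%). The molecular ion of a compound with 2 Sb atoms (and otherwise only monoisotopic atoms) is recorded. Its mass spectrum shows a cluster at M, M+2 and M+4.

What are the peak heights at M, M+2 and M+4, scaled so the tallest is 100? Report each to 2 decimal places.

Expanding (0.57210 + 0.42790)^2:
P(M) = 0.57210^2 = 0.327298
P(M+2) = 2 × 0.57210^1 × 0.42790^1 = 0.489603
P(M+4) = 0.42790^2 = 0.183098
The M+2 peak is largest (0.489603); scaling to 100 gives 66.85 : 100.00 : 37.40.

66.85 : 100.00 : 37.40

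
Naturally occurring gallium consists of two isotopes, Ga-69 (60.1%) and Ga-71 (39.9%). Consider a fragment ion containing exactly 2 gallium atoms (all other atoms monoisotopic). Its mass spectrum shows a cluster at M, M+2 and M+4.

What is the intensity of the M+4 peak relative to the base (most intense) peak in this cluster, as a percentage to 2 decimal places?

33.19%

(0.601 + 0.399)^2 gives M 0.3612, M+2 0.4796, M+4 0.1592; the largest is M+2.
P(M+2) = C(2,1) × 0.601^1 × 0.399^1 = 2 × 0.6010 × 0.3990 = 0.479598 (base)
P(M+4) = C(2,2) × 0.601^0 × 0.399^2 = 1 × 1.0000 × 0.159201 = 0.159201
Relative intensity = 0.159201 / 0.479598 × 100 = 33.19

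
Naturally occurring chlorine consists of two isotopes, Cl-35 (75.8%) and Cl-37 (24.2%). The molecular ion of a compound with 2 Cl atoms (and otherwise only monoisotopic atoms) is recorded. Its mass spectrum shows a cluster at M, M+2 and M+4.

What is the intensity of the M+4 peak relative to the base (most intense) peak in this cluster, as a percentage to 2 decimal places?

Binomial terms of (0.758 + 0.242)^2: M 0.5746, M+2 0.3669, M+4 0.0586 → M is the base peak.
P(M) = C(2,0) × 0.758^2 × 0.242^0 = 1 × 0.574564 × 1.0000 = 0.574564 (base)
P(M+4) = C(2,2) × 0.758^0 × 0.242^2 = 1 × 1.0000 × 0.058564 = 0.058564
Relative intensity = 0.058564 / 0.574564 × 100 = 10.19

10.19%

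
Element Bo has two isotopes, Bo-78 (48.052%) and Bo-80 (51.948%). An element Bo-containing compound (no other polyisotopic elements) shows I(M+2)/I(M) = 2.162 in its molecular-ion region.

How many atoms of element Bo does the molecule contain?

With n Bo atoms, P(M+2)/P(M) = C(n,1)·p^(n−1)q / p^n = n·q/p = n · 0.51948/0.48052.
n = 2.162 × 0.48052/0.51948 = 2.00 ≈ 2

2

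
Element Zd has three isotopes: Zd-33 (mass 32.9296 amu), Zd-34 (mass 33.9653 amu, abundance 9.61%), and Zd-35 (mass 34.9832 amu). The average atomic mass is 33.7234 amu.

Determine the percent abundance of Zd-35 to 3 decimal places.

33.807%

Let x and y be the fractions of Zd-33 and Zd-35. Then x + y = 1 − 0.0961 = 0.9039 and 32.9296x + 34.9832y = 33.7234 − 0.0961×33.9653 = 30.45933467.
Substituting: 32.9296x + 34.9832(0.9039 − x) = 30.45933467
(32.9296 − 34.9832)x = -1.16197981  ⇒  x = 0.56583, y = 0.33807
Zd-33: 56.583%, Zd-35: 33.807%.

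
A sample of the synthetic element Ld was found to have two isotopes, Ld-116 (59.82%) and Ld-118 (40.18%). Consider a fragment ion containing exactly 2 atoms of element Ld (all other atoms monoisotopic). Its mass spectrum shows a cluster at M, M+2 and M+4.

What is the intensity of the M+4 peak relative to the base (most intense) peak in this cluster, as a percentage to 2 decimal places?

Binomial terms of (0.5982 + 0.4018)^2: M 0.3578, M+2 0.4807, M+4 0.1614 → M+2 is the base peak.
P(M+2) = C(2,1) × 0.5982^1 × 0.4018^1 = 2 × 0.5982 × 0.4018 = 0.480714 (base)
P(M+4) = C(2,2) × 0.5982^0 × 0.4018^2 = 1 × 1.0000 × 0.16144324 = 0.161443
Relative intensity = 0.161443 / 0.480714 × 100 = 33.58

33.58%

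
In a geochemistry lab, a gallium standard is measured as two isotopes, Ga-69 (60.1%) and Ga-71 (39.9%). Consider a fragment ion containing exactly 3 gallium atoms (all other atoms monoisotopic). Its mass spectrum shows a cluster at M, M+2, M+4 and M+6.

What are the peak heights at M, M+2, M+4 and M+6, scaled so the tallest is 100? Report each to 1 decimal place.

The 3 Ga atoms are independent, so intensities follow the terms of (0.601 + 0.399)^3.
P(M) = 0.601^3 = 0.217082
P(M+2) = 3 × 0.601^2 × 0.399^1 = 0.432358
P(M+4) = 3 × 0.601^1 × 0.399^2 = 0.287039
P(M+6) = 0.399^3 = 0.063521
The M+2 peak is largest (0.432358); scaling to 100 gives 50.2 : 100.0 : 66.4 : 14.7.

50.2 : 100.0 : 66.4 : 14.7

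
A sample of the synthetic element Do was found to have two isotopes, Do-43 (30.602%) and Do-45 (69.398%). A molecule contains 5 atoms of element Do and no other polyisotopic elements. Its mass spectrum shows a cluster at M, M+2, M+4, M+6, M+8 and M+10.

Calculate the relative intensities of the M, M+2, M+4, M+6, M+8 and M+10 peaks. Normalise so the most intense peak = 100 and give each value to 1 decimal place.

Expanding (0.30602 + 0.69398)^5:
P(M) = 0.30602^5 = 0.002684
P(M+2) = 5 × 0.30602^4 × 0.69398^1 = 0.030431
P(M+4) = 10 × 0.30602^3 × 0.69398^2 = 0.138020
P(M+6) = 10 × 0.30602^2 × 0.69398^3 = 0.312997
P(M+8) = 5 × 0.30602^1 × 0.69398^4 = 0.354901
P(M+10) = 0.69398^5 = 0.160966
The M+8 peak is largest (0.354901); scaling to 100 gives 0.8 : 8.6 : 38.9 : 88.2 : 100.0 : 45.4.

0.8 : 8.6 : 38.9 : 88.2 : 100.0 : 45.4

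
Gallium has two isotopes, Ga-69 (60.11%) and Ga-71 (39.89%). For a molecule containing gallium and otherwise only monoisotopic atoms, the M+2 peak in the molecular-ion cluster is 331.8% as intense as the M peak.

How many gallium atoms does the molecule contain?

5

With n Ga atoms, P(M+2)/P(M) = C(n,1)·p^(n−1)q / p^n = n·q/p = n · 0.3989/0.6011.
n = 3.318 × 0.6011/0.3989 = 5.00 ≈ 5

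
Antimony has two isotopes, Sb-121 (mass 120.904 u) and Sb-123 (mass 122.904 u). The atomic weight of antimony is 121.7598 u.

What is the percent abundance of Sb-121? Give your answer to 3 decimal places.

With x = fraction of Sb-121 (so Sb-123 is 1 − x):
120.904·x + 122.904·(1 − x) = 121.7598
(120.904 − 122.904)·x = 121.7598 − 122.904
x = -1.1442 / -2.000 = 0.57210 → 57.210% Sb-121, 42.790% Sb-123.

57.210%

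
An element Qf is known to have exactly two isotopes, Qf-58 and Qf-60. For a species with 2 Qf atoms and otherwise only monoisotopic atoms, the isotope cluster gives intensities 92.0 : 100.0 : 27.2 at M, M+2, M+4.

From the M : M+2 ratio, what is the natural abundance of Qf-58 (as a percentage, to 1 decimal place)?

64.8%

Let p = fractional abundance of Qf-58. I(M+2)/I(M) = [C(2,1)·p^1·(1−p)] / p^2 = 2·(1−p)/p = 100.0/92.0 = 1.0870
(1−p)/p = 1.0870/2 = 0.5435  ⇒  p = 1/(1 + 0.5435) = 0.6479
Qf-58: 64.8%, Qf-60: 35.2%.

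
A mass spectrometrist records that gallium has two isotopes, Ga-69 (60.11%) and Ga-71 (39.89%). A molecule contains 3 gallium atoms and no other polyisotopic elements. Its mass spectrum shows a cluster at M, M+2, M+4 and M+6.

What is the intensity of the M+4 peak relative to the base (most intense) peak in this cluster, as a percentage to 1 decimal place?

Binomial terms of (0.6011 + 0.3989)^3: M 0.2172, M+2 0.4324, M+4 0.2869, M+6 0.0635 → M+2 is the base peak.
P(M+2) = C(3,1) × 0.6011^2 × 0.3989^1 = 3 × 0.36132121 × 0.3989 = 0.432393 (base)
P(M+4) = C(3,2) × 0.6011^1 × 0.3989^2 = 3 × 0.6011 × 0.15912121 = 0.286943
Relative intensity = 0.286943 / 0.432393 × 100 = 66.4

66.4%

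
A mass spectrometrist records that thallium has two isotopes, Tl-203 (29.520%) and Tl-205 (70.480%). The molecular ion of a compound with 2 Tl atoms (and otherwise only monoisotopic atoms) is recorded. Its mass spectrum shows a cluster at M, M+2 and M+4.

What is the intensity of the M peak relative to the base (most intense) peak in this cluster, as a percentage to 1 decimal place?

17.5%

Term probabilities: M 0.0871, M+2 0.4161, M+4 0.4967. Base peak = M+4.
P(M+4) = C(2,2) × 0.29520^0 × 0.70480^2 = 1 × 1.0000 × 0.49674304 = 0.496743 (base)
P(M) = C(2,0) × 0.29520^2 × 0.70480^0 = 1 × 0.08714304 × 1.0000 = 0.087143
Relative intensity = 0.087143 / 0.496743 × 100 = 17.5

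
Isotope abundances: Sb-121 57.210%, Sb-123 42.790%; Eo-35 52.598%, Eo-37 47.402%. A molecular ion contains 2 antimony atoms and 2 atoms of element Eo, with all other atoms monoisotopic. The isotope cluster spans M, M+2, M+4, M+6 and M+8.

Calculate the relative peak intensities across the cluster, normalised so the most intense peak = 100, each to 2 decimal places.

24.58 : 81.08 : 100.00 : 54.65 : 11.17

Antimony pattern (n=2): 0.32729841 : 0.48960318 : 0.18309841
Element Eo pattern (n=2): 0.27665496 : 0.49865008 : 0.22469496
Convolve the two distributions (both contribute in 2-u steps):
  M: 0.32729841×0.27665496 = 0.090549
  M+2: 0.32729841×0.49865008 + 0.48960318×0.27665496 = 0.298659
  M+4: 0.32729841×0.22469496 + 0.48960318×0.49865008 + 0.18309841×0.27665496 = 0.368338
  M+6: 0.48960318×0.22469496 + 0.18309841×0.49865008 = 0.201313
  M+8: 0.18309841×0.22469496 = 0.041141
Scale to base peak (0.368338) = 100: 24.58 : 81.08 : 100.00 : 54.65 : 11.17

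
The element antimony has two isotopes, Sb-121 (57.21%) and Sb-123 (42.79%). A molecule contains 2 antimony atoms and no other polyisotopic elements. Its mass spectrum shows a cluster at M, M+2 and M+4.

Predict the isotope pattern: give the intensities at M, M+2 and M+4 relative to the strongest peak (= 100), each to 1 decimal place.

The 2 Sb atoms are independent, so intensities follow the terms of (0.5721 + 0.4279)^2.
P(M) = 0.5721^2 = 0.327298
P(M+2) = 2 × 0.5721^1 × 0.4279^1 = 0.489603
P(M+4) = 0.4279^2 = 0.183098
The M+2 peak is largest (0.489603); scaling to 100 gives 66.8 : 100.0 : 37.4.

66.8 : 100.0 : 37.4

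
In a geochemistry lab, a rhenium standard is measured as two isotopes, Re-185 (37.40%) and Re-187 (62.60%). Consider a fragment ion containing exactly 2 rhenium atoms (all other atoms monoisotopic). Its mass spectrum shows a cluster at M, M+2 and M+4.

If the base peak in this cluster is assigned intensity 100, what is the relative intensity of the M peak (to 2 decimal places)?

29.87

Term probabilities: M 0.1399, M+2 0.4682, M+4 0.3919. Base peak = M+2.
P(M+2) = C(2,1) × 0.3740^1 × 0.6260^1 = 2 × 0.3740 × 0.6260 = 0.468248 (base)
P(M) = C(2,0) × 0.3740^2 × 0.6260^0 = 1 × 0.139876 × 1.0000 = 0.139876
Relative intensity = 0.139876 / 0.468248 × 100 = 29.87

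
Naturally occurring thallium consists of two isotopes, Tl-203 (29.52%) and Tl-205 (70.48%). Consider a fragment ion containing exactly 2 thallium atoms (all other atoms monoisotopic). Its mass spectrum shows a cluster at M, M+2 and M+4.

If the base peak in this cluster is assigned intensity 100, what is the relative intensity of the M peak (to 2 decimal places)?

(0.2952 + 0.7048)^2 gives M 0.0871, M+2 0.4161, M+4 0.4967; the largest is M+4.
P(M+4) = C(2,2) × 0.2952^0 × 0.7048^2 = 1 × 1.0000 × 0.49674304 = 0.496743 (base)
P(M) = C(2,0) × 0.2952^2 × 0.7048^0 = 1 × 0.08714304 × 1.0000 = 0.087143
Relative intensity = 0.087143 / 0.496743 × 100 = 17.54

17.54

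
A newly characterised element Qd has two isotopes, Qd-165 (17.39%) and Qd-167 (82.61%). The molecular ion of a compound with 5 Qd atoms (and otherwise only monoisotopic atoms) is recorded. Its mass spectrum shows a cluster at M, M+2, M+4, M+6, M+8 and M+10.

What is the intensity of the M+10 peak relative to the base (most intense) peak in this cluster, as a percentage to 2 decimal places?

Term probabilities: M 0.0002, M+2 0.0038, M+4 0.0359, M+6 0.1705, M+8 0.4049, M+10 0.3847. Base peak = M+8.
P(M+8) = C(5,4) × 0.1739^1 × 0.8261^4 = 5 × 0.1739 × 0.46572601 = 0.404949 (base)
P(M+10) = C(5,5) × 0.1739^0 × 0.8261^5 = 1 × 1.0000 × 0.38473625 = 0.384736
Relative intensity = 0.384736 / 0.404949 × 100 = 95.01

95.01%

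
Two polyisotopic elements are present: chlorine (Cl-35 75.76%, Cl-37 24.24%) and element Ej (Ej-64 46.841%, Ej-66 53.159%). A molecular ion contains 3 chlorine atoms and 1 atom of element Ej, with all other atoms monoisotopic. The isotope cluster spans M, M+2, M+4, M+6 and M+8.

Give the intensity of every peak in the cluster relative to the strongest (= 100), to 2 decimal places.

47.74 : 100.00 : 66.66 : 18.20 : 1.77

Chlorine pattern (n=3): 0.4348304 : 0.41738208 : 0.13354464 : 0.01424288
Element Ej pattern (n=1): 0.46841 : 0.53159
Convolve the two distributions (both contribute in 2-u steps):
  M: 0.4348304×0.46841 = 0.203679
  M+2: 0.4348304×0.53159 + 0.41738208×0.46841 = 0.426657
  M+4: 0.41738208×0.53159 + 0.13354464×0.46841 = 0.284430
  M+6: 0.13354464×0.53159 + 0.01424288×0.46841 = 0.077663
  M+8: 0.01424288×0.53159 = 0.007571
Scale to base peak (0.426657) = 100: 47.74 : 100.00 : 66.66 : 18.20 : 1.77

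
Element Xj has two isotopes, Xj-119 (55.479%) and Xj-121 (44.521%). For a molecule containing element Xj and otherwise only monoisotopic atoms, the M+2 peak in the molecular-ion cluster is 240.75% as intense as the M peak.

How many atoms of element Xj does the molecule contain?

With n Xj atoms, P(M+2)/P(M) = C(n,1)·p^(n−1)q / p^n = n·q/p = n · 0.44521/0.55479.
n = 2.4075 × 0.55479/0.44521 = 3.00 ≈ 3

3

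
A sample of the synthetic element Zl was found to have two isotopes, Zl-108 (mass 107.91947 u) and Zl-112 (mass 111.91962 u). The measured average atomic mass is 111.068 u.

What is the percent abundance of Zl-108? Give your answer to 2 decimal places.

Writing the weighted mean with unknown fraction x of Zl-108:
107.91947·x + 111.91962·(1 − x) = 111.068
(107.91947 − 111.91962)·x = 111.068 − 111.91962
x = -0.85162 / -4.00015 = 0.21290 → 21.29% Zl-108, 78.71% Zl-112.

21.29%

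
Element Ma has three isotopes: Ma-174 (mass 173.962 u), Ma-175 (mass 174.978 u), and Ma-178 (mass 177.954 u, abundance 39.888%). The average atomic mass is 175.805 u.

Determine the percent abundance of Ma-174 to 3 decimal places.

The remaining 60.112% is split between Ma-174 (fraction x) and Ma-175 (fraction 0.60112 − x).
Substituting: 173.962x + 174.978(0.60112 − x) = 104.82270848
(173.962 − 174.978)x = -0.36006688  ⇒  x = 0.35440, y = 0.24672
Ma-174: 35.440%, Ma-175: 24.672%.

35.440%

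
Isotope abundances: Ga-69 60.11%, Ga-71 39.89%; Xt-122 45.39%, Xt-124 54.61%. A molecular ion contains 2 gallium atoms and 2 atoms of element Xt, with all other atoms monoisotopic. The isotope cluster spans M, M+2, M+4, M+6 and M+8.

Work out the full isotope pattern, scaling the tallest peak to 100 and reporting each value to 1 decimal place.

Gallium pattern (n=2): 0.36132121 : 0.47955758 : 0.15912121
Element Xt pattern (n=2): 0.20602521 : 0.49574958 : 0.29822521
Convolve the two distributions (both contribute in 2-u steps):
  M: 0.36132121×0.20602521 = 0.074441
  M+2: 0.36132121×0.49574958 + 0.47955758×0.20602521 = 0.277926
  M+4: 0.36132121×0.29822521 + 0.47955758×0.49574958 + 0.15912121×0.20602521 = 0.378279
  M+6: 0.47955758×0.29822521 + 0.15912121×0.49574958 = 0.221900
  M+8: 0.15912121×0.29822521 = 0.047454
Scale to base peak (0.378279) = 100: 19.7 : 73.5 : 100.0 : 58.7 : 12.5

19.7 : 73.5 : 100.0 : 58.7 : 12.5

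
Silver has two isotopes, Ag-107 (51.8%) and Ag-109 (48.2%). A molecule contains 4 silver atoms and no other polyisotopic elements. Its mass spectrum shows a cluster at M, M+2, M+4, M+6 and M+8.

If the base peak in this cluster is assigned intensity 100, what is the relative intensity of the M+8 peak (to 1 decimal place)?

Binomial terms of (0.518 + 0.482)^4: M 0.0720, M+2 0.2680, M+4 0.3740, M+6 0.2320, M+8 0.0540 → M+4 is the base peak.
P(M+4) = C(4,2) × 0.518^2 × 0.482^2 = 6 × 0.268324 × 0.232324 = 0.374029 (base)
P(M+8) = C(4,4) × 0.518^0 × 0.482^4 = 1 × 1.0000 × 0.05397444 = 0.053974
Relative intensity = 0.053974 / 0.374029 × 100 = 14.4

14.4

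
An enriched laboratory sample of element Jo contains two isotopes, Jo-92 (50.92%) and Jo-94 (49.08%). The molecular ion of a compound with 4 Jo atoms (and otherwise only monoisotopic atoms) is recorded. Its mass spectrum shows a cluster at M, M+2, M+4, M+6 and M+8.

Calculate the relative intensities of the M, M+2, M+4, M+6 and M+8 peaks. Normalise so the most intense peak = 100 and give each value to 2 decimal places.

Each Jo atom is independently Jo-92 (p = 0.5092) or Jo-94 (q = 0.4908); the cluster is the binomial expansion (p + q)^4.
P(M) = 0.5092^4 = 0.067229
P(M+2) = 4 × 0.5092^3 × 0.4908^1 = 0.259197
P(M+4) = 6 × 0.5092^2 × 0.4908^2 = 0.374746
P(M+6) = 4 × 0.5092^1 × 0.4908^3 = 0.240803
P(M+8) = 0.4908^4 = 0.058025
The M+4 peak is largest (0.374746); scaling to 100 gives 17.94 : 69.17 : 100.00 : 64.26 : 15.48.

17.94 : 69.17 : 100.00 : 64.26 : 15.48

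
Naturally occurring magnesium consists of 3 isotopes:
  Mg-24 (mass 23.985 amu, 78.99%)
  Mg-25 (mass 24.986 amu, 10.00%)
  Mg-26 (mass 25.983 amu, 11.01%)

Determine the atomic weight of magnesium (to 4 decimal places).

24.3051 amu

Weight each isotope mass by its fractional abundance: 0.7899 × 23.985 + 0.1000 × 24.986 + 0.1101 × 25.983
= 18.94575 + 2.49860 + 2.86073 = 24.30508 amu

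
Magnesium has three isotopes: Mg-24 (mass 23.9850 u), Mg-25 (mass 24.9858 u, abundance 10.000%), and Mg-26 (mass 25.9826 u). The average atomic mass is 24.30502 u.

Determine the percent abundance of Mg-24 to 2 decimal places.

78.99%

Let x and y be the fractions of Mg-24 and Mg-26. Then x + y = 1 − 0.10000 = 0.90000 and 23.9850x + 25.9826y = 24.30502 − 0.10000×24.9858 = 21.80644.
Substituting: 23.9850x + 25.9826(0.90000 − x) = 21.80644
(23.9850 − 25.9826)x = -1.5779  ⇒  x = 0.78990, y = 0.11010
Mg-24: 78.99%, Mg-26: 11.01%.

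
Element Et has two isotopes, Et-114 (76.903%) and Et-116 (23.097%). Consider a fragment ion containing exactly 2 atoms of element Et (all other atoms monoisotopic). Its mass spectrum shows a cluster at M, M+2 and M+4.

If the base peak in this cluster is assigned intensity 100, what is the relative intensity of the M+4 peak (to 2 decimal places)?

Binomial terms of (0.76903 + 0.23097)^2: M 0.5914, M+2 0.3552, M+4 0.0533 → M is the base peak.
P(M) = C(2,0) × 0.76903^2 × 0.23097^0 = 1 × 0.59140714 × 1.0000 = 0.591407 (base)
P(M+4) = C(2,2) × 0.76903^0 × 0.23097^2 = 1 × 1.0000 × 0.05334714 = 0.053347
Relative intensity = 0.053347 / 0.591407 × 100 = 9.02

9.02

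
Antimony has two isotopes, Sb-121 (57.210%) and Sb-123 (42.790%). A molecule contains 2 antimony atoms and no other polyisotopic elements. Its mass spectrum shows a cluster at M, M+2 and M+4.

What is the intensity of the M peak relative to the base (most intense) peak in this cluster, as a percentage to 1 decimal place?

Binomial terms of (0.57210 + 0.42790)^2: M 0.3273, M+2 0.4896, M+4 0.1831 → M+2 is the base peak.
P(M+2) = C(2,1) × 0.57210^1 × 0.42790^1 = 2 × 0.5721 × 0.4279 = 0.489603 (base)
P(M) = C(2,0) × 0.57210^2 × 0.42790^0 = 1 × 0.32729841 × 1.0000 = 0.327298
Relative intensity = 0.327298 / 0.489603 × 100 = 66.8

66.8%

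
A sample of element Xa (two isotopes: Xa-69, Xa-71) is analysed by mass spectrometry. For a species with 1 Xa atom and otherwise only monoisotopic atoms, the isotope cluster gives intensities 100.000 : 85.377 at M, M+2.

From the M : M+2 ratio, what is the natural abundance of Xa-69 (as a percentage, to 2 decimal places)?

Let p = fractional abundance of Xa-69. I(M+2)/I(M) = [C(1,1)·p^0·(1−p)] / p^1 = 1·(1−p)/p = 85.377/100.000 = 0.8538
(1−p)/p = 0.8538/1 = 0.8538  ⇒  p = 1/(1 + 0.8538) = 0.5394
Xa-69: 53.94%, Xa-71: 46.06%.

53.94%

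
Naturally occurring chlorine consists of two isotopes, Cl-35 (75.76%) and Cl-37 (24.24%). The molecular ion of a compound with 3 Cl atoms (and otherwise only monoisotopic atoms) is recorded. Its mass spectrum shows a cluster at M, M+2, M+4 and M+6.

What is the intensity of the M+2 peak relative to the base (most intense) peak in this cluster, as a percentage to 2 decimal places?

Binomial terms of (0.7576 + 0.2424)^3: M 0.4348, M+2 0.4174, M+4 0.1335, M+6 0.0142 → M is the base peak.
P(M) = C(3,0) × 0.7576^3 × 0.2424^0 = 1 × 0.4348304 × 1.0000 = 0.434830 (base)
P(M+2) = C(3,1) × 0.7576^2 × 0.2424^1 = 3 × 0.57395776 × 0.2424 = 0.417382
Relative intensity = 0.417382 / 0.434830 × 100 = 95.99

95.99%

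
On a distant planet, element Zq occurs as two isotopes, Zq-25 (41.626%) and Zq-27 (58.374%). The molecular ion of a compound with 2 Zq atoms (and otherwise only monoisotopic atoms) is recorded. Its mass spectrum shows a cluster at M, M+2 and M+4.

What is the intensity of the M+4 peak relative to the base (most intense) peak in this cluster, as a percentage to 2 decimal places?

(0.41626 + 0.58374)^2 gives M 0.1733, M+2 0.4860, M+4 0.3408; the largest is M+2.
P(M+2) = C(2,1) × 0.41626^1 × 0.58374^1 = 2 × 0.41626 × 0.58374 = 0.485975 (base)
P(M+4) = C(2,2) × 0.41626^0 × 0.58374^2 = 1 × 1.0000 × 0.34075239 = 0.340752
Relative intensity = 0.340752 / 0.485975 × 100 = 70.12

70.12%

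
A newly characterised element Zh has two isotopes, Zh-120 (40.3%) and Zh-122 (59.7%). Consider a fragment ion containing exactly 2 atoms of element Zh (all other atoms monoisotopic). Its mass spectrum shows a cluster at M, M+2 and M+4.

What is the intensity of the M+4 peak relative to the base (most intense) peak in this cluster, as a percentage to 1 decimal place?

(0.403 + 0.597)^2 gives M 0.1624, M+2 0.4812, M+4 0.3564; the largest is M+2.
P(M+2) = C(2,1) × 0.403^1 × 0.597^1 = 2 × 0.4030 × 0.5970 = 0.481182 (base)
P(M+4) = C(2,2) × 0.403^0 × 0.597^2 = 1 × 1.0000 × 0.356409 = 0.356409
Relative intensity = 0.356409 / 0.481182 × 100 = 74.1

74.1%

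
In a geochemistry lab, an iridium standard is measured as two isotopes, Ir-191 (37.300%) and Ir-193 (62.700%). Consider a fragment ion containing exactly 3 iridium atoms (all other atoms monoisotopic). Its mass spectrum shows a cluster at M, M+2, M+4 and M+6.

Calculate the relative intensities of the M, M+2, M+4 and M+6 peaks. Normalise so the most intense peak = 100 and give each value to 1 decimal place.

11.8 : 59.5 : 100.0 : 56.0

Expanding (0.37300 + 0.62700)^3:
P(M) = 0.37300^3 = 0.051895
P(M+2) = 3 × 0.37300^2 × 0.62700^1 = 0.261702
P(M+4) = 3 × 0.37300^1 × 0.62700^2 = 0.439911
P(M+6) = 0.62700^3 = 0.246492
The M+4 peak is largest (0.439911); scaling to 100 gives 11.8 : 59.5 : 100.0 : 56.0.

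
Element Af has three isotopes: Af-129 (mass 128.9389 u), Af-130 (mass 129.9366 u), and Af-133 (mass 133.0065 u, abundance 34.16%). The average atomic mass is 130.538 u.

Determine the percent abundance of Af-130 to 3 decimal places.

21.009%

The remaining 65.84% is split between Af-129 (fraction x) and Af-130 (fraction 0.6584 − x).
Substituting: 128.9389x + 129.9366(0.6584 − x) = 85.1029796
(128.9389 − 129.9366)x = -0.44727784  ⇒  x = 0.44831, y = 0.21009
Af-129: 44.831%, Af-130: 21.009%.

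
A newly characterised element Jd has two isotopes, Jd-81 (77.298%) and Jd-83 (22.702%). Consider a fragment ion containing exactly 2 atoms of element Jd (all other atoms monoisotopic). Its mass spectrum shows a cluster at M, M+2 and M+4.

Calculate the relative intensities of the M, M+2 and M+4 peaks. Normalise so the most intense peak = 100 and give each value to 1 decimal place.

Each Jd atom is independently Jd-81 (p = 0.77298) or Jd-83 (q = 0.22702); the cluster is the binomial expansion (p + q)^2.
P(M) = 0.77298^2 = 0.597498
P(M+2) = 2 × 0.77298^1 × 0.22702^1 = 0.350964
P(M+4) = 0.22702^2 = 0.051538
The M peak is largest (0.597498); scaling to 100 gives 100.0 : 58.7 : 8.6.

100.0 : 58.7 : 8.6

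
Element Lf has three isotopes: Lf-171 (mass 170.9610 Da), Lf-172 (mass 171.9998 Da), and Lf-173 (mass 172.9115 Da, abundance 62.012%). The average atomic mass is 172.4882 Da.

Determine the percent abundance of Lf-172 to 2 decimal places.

The remaining 37.988% is split between Lf-171 (fraction x) and Lf-172 (fraction 0.37988 − x).
Substituting: 170.9610x + 171.9998(0.37988 − x) = 65.26232062
(170.9610 − 171.9998)x = -0.076963404  ⇒  x = 0.07409, y = 0.30579
Lf-171: 7.41%, Lf-172: 30.58%.

30.58%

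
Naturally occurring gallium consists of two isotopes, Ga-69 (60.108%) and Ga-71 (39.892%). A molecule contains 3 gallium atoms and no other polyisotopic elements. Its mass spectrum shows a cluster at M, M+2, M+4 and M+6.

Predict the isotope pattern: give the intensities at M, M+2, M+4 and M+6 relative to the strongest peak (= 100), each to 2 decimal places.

Each Ga atom is independently Ga-69 (p = 0.60108) or Ga-71 (q = 0.39892); the cluster is the binomial expansion (p + q)^3.
P(M) = 0.60108^3 = 0.217169
P(M+2) = 3 × 0.60108^2 × 0.39892^1 = 0.432386
P(M+4) = 3 × 0.60108^1 × 0.39892^2 = 0.286963
P(M+6) = 0.39892^3 = 0.063483
The M+2 peak is largest (0.432386); scaling to 100 gives 50.23 : 100.00 : 66.37 : 14.68.

50.23 : 100.00 : 66.37 : 14.68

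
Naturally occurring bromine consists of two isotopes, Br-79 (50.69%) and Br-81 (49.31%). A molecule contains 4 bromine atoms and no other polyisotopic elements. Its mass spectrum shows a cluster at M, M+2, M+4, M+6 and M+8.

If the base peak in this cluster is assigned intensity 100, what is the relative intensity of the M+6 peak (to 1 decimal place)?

64.9

Binomial terms of (0.5069 + 0.4931)^4: M 0.0660, M+2 0.2569, M+4 0.3749, M+6 0.2431, M+8 0.0591 → M+4 is the base peak.
P(M+4) = C(4,2) × 0.5069^2 × 0.4931^2 = 6 × 0.25694761 × 0.24314761 = 0.374857 (base)
P(M+6) = C(4,3) × 0.5069^1 × 0.4931^3 = 4 × 0.5069 × 0.11989609 = 0.243101
Relative intensity = 0.243101 / 0.374857 × 100 = 64.9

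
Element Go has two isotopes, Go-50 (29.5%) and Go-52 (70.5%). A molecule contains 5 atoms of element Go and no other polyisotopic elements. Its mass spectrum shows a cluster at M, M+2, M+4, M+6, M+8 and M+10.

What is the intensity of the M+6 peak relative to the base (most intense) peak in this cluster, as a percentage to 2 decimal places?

Term probabilities: M 0.0022, M+2 0.0267, M+4 0.1276, M+6 0.3049, M+8 0.3644, M+10 0.1742. Base peak = M+8.
P(M+8) = C(5,4) × 0.295^1 × 0.705^4 = 5 × 0.2950 × 0.24703385 = 0.364375 (base)
P(M+6) = C(5,3) × 0.295^2 × 0.705^3 = 10 × 0.087025 × 0.35040263 = 0.304938
Relative intensity = 0.304938 / 0.364375 × 100 = 83.69

83.69%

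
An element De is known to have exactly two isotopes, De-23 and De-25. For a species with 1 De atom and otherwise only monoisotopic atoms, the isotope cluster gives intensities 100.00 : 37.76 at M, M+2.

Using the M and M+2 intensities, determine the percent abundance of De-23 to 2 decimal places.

Let p = fractional abundance of De-23. I(M+2)/I(M) = [C(1,1)·p^0·(1−p)] / p^1 = 1·(1−p)/p = 37.76/100.00 = 0.3776
(1−p)/p = 0.3776/1 = 0.3776  ⇒  p = 1/(1 + 0.3776) = 0.7259
De-23: 72.59%, De-25: 27.41%.

72.59%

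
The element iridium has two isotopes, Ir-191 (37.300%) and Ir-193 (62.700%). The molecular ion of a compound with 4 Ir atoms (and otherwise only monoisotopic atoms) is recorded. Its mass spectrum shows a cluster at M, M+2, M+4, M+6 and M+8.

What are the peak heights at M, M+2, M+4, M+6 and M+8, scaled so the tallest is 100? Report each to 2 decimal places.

5.26 : 35.39 : 89.23 : 100.00 : 42.02

The 4 Ir atoms are independent, so intensities follow the terms of (0.37300 + 0.62700)^4.
P(M) = 0.37300^4 = 0.019357
P(M+2) = 4 × 0.37300^3 × 0.62700^1 = 0.130153
P(M+4) = 6 × 0.37300^2 × 0.62700^2 = 0.328174
P(M+6) = 4 × 0.37300^1 × 0.62700^3 = 0.367766
P(M+8) = 0.62700^4 = 0.154550
The M+6 peak is largest (0.367766); scaling to 100 gives 5.26 : 35.39 : 89.23 : 100.00 : 42.02.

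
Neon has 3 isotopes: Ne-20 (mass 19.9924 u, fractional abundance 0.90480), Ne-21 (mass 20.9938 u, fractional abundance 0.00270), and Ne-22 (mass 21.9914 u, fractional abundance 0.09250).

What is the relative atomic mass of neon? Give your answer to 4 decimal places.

Ar = Σ fᵢ·mᵢ = 0.90480 × 19.9924 + 0.00270 × 20.9938 + 0.09250 × 21.9914
= 18.08912 + 0.05668 + 2.03420 = 20.18000 u

20.1800 u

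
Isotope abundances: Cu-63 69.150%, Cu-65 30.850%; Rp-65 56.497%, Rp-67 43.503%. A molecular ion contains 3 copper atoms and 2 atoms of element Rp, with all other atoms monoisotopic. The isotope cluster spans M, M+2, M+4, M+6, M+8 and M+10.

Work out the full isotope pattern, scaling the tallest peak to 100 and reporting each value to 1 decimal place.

Copper pattern (n=3): 0.33065611 : 0.44254842 : 0.19743483 : 0.02936064
Element Rp pattern (n=2): 0.3191911 : 0.4915578 : 0.1892511
Convolve the two distributions (both contribute in 2-u steps):
  M: 0.33065611×0.3191911 = 0.105542
  M+2: 0.33065611×0.4915578 + 0.44254842×0.3191911 = 0.303794
  M+4: 0.33065611×0.1892511 + 0.44254842×0.4915578 + 0.19743483×0.3191911 = 0.343135
  M+6: 0.44254842×0.1892511 + 0.19743483×0.4915578 + 0.02936064×0.3191911 = 0.190175
  M+8: 0.19743483×0.1892511 + 0.02936064×0.4915578 = 0.051797
  M+10: 0.02936064×0.1892511 = 0.005557
Scale to base peak (0.343135) = 100: 30.8 : 88.5 : 100.0 : 55.4 : 15.1 : 1.6

30.8 : 88.5 : 100.0 : 55.4 : 15.1 : 1.6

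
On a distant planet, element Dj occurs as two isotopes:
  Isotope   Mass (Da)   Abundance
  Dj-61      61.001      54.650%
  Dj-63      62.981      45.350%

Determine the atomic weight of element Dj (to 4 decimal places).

Average mass = Σ (abundance × isotope mass) = 0.54650 × 61.001 + 0.45350 × 62.981
= 33.33705 + 28.56188 = 61.89893 Da

61.8989 Da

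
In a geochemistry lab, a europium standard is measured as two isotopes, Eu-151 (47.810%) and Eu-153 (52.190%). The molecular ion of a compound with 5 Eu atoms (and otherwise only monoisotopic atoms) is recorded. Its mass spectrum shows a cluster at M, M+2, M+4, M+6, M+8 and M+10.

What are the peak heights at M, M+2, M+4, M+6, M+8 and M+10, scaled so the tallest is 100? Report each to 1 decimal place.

Expanding (0.47810 + 0.52190)^5:
P(M) = 0.47810^5 = 0.024980
P(M+2) = 5 × 0.47810^4 × 0.52190^1 = 0.136343
P(M+4) = 10 × 0.47810^3 × 0.52190^2 = 0.297667
P(M+6) = 10 × 0.47810^2 × 0.52190^3 = 0.324937
P(M+8) = 5 × 0.47810^1 × 0.52190^4 = 0.177353
P(M+10) = 0.52190^5 = 0.038720
The M+6 peak is largest (0.324937); scaling to 100 gives 7.7 : 42.0 : 91.6 : 100.0 : 54.6 : 11.9.

7.7 : 42.0 : 91.6 : 100.0 : 54.6 : 11.9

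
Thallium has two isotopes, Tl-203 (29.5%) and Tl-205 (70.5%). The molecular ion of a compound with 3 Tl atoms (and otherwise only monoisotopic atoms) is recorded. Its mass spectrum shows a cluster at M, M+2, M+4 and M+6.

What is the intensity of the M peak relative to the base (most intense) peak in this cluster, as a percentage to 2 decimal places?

(0.295 + 0.705)^3 gives M 0.0257, M+2 0.1841, M+4 0.4399, M+6 0.3504; the largest is M+4.
P(M+4) = C(3,2) × 0.295^1 × 0.705^2 = 3 × 0.2950 × 0.497025 = 0.439867 (base)
P(M) = C(3,0) × 0.295^3 × 0.705^0 = 1 × 0.02567237 × 1.0000 = 0.025672
Relative intensity = 0.025672 / 0.439867 × 100 = 5.84

5.84%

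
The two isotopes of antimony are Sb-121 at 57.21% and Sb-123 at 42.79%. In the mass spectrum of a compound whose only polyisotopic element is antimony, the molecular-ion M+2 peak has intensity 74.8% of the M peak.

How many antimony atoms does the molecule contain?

For n independent Sb atoms, I(M+2)/I(M) = n · (abundance Sb-123) / (abundance Sb-121) = n · 0.4279/0.5721.
n = 0.748 × 0.5721/0.4279 = 1.00 ≈ 1

1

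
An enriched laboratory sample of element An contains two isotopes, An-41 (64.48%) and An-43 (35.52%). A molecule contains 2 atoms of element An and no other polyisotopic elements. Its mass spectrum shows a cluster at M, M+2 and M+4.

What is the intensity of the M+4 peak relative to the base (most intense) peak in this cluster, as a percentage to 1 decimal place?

Term probabilities: M 0.4158, M+2 0.4581, M+4 0.1262. Base peak = M+2.
P(M+2) = C(2,1) × 0.6448^1 × 0.3552^1 = 2 × 0.6448 × 0.3552 = 0.458066 (base)
P(M+4) = C(2,2) × 0.6448^0 × 0.3552^2 = 1 × 1.0000 × 0.12616704 = 0.126167
Relative intensity = 0.126167 / 0.458066 × 100 = 27.5

27.5%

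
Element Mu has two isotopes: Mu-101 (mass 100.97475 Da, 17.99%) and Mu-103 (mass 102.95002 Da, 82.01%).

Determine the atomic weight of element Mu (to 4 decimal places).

102.5947 Da

Weight each isotope mass by its fractional abundance: 0.1799 × 100.97475 + 0.8201 × 102.95002
= 18.165358 + 84.429311 = 102.594669 Da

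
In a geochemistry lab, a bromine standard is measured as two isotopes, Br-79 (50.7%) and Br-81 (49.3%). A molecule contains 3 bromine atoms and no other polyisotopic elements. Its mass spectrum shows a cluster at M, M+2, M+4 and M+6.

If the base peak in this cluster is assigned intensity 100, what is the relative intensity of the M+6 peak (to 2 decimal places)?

Binomial terms of (0.507 + 0.493)^3: M 0.1303, M+2 0.3802, M+4 0.3697, M+6 0.1198 → M+2 is the base peak.
P(M+2) = C(3,1) × 0.507^2 × 0.493^1 = 3 × 0.257049 × 0.4930 = 0.380175 (base)
P(M+6) = C(3,3) × 0.507^0 × 0.493^3 = 1 × 1.0000 × 0.11982316 = 0.119823
Relative intensity = 0.119823 / 0.380175 × 100 = 31.52

31.52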